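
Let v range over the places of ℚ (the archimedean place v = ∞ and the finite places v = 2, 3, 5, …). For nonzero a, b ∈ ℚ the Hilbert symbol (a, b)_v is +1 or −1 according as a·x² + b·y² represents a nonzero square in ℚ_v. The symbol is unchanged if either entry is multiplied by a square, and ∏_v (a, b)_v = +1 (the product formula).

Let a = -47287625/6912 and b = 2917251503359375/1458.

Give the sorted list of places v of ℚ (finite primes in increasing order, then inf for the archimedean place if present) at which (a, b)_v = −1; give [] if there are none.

[2, 3, 5, 13]

Mod squares: a ≡ -19635, b ≡ 15470. Check v ∈ {∞, 2, 3, 5, 7, 11, 13, 17}.
v=5: a=5^3·(≡2), b=5^7·(≡1) mod 5; (2|5)=-1, (1|5)=+1; (−1)^{3·7·2}·(-1)^7·(+1)^3 = -1.
v=11: a=11^1·(≡6), b=11^0·(≡1) mod 11; (6|11)=-1, (1|11)=+1; (−1)^{1·0·5}·(-1)^0·(+1)^1 = +1.
v=3: a=3^-3·(≡1), b=3^-6·(≡2) mod 3; (1|3)=+1, (2|3)=-1; (−1)^{-3·-6·1}·(+1)^-6·(-1)^-3 = -1.
v=17: a=17^3·(≡15), b=17^7·(≡2) mod 17; (15|17)=+1, (2|17)=+1; (−1)^{3·7·8}·(+1)^7·(+1)^3 = +1.
v=∞: -19635 < 0 and 15470 > 0  ⇒  (a,b)_∞ = +1.
v=7: a=7^1·(≡1), b=7^1·(≡3) mod 7; (1|7)=+1, (3|7)=-1; (−1)^{1·1·3}·(+1)^1·(-1)^1 = +1.
v=2: v_2(a)=-8, v_2(b)=-1; units ≡ 5, 7 (mod 8); ε·ε+αω+βω = 0·1+-8·0+-1·1 ≡ 1  ⇒  (a,b)_2 = -1.
v=13: a=13^0·(≡2), b=13^1·(≡8) mod 13; (2|13)=-1, (8|13)=-1; (−1)^{0·1·6}·(-1)^1·(-1)^0 = -1.
|Ram(-19635, 15470)| = 4, even; anisotropic at {2, 3, 5, 13}.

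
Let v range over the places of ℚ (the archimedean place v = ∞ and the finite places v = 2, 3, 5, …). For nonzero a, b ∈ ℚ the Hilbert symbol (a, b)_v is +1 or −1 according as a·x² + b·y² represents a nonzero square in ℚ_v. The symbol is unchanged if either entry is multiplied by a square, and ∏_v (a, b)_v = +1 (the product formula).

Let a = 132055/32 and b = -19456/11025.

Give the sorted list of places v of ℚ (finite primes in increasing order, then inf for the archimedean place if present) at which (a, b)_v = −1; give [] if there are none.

Mod squares: a ≡ 110, b ≡ -19. Check v ∈ {∞, 2, 3, 5, 7, 11, 19}.
v=2: v_2(a)=-5, v_2(b)=10; units ≡ 7, 5 (mod 8); ε·ε+αω+βω = 1·0+-5·1+10·0 ≡ 1  ⇒  (a,b)_2 = -1.
v=11: a=11^1·(≡7), b=11^0·(≡1) mod 11; (7|11)=-1, (1|11)=+1; (−1)^{1·0·5}·(-1)^0·(+1)^1 = +1.
v=19: a=19^0·(≡15), b=19^1·(≡8) mod 19; (15|19)=-1, (8|19)=-1; (−1)^{0·1·9}·(-1)^1·(-1)^0 = -1.
v=7: a=7^4·(≡5), b=7^-2·(≡4) mod 7; (5|7)=-1, (4|7)=+1; (−1)^{4·-2·3}·(-1)^-2·(+1)^4 = +1.
v=5: a=5^1·(≡3), b=5^-2·(≡4) mod 5; (3|5)=-1, (4|5)=+1; (−1)^{1·-2·2}·(-1)^-2·(+1)^1 = +1.
v=∞: 110 > 0 and -19 < 0  ⇒  (a,b)_∞ = +1.
v=3: a=3^0·(≡2), b=3^-2·(≡2) mod 3; (2|3)=-1, (2|3)=-1; (−1)^{0·-2·1}·(-1)^-2·(-1)^0 = +1.
|Ram(110, -19)| = 2, even; anisotropic at {2, 19}.

[2, 19]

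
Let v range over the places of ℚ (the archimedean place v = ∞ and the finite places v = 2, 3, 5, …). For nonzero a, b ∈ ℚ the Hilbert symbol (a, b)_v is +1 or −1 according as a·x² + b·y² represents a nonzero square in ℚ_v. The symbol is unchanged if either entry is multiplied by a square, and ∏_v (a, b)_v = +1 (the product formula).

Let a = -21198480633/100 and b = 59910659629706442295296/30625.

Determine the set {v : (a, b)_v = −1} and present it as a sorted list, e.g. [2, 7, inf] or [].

[11, 19]

Mod squares: a ≡ -6524617, b ≡ 25346. Check v ∈ {∞, 2, 3, 5, 7, 11, 17, 19, 23, 29, 37, 41}.
v=17: a=17^1·(≡9), b=17^2·(≡16) mod 17; (9|17)=+1, (16|17)=+1; (−1)^{1·2·8}·(+1)^2·(+1)^1 = +1.
v=∞: -6524617 < 0 and 25346 > 0  ⇒  (a,b)_∞ = +1.
v=29: a=29^0·(≡25), b=29^1·(≡28) mod 29; (25|29)=+1, (28|29)=+1; (−1)^{0·1·14}·(+1)^1·(+1)^0 = +1.
v=11: a=11^1·(≡2), b=11^0·(≡8) mod 11; (2|11)=-1, (8|11)=-1; (−1)^{1·0·5}·(-1)^0·(-1)^1 = -1.
v=41: a=41^1·(≡23), b=41^2·(≡21) mod 41; (23|41)=+1, (21|41)=+1; (−1)^{1·2·20}·(+1)^2·(+1)^1 = +1.
v=19: a=19^2·(≡15), b=19^1·(≡1) mod 19; (15|19)=-1, (1|19)=+1; (−1)^{2·1·9}·(-1)^1·(+1)^2 = -1.
v=3: a=3^2·(≡2), b=3^8·(≡2) mod 3; (2|3)=-1, (2|3)=-1; (−1)^{2·8·1}·(-1)^8·(-1)^2 = +1.
v=2: v_2(a)=-2, v_2(b)=11; units ≡ 7, 1 (mod 8); ε·ε+αω+βω = 1·0+-2·0+11·0 ≡ 0  ⇒  (a,b)_2 = +1.
v=5: a=5^-2·(≡3), b=5^-4·(≡4) mod 5; (3|5)=-1, (4|5)=+1; (−1)^{-2·-4·2}·(-1)^-4·(+1)^-2 = +1.
v=23: a=23^1·(≡8), b=23^3·(≡5) mod 23; (8|23)=+1, (5|23)=-1; (−1)^{1·3·11}·(+1)^3·(-1)^1 = +1.
v=37: a=37^1·(≡4), b=37^2·(≡4) mod 37; (4|37)=+1, (4|37)=+1; (−1)^{1·2·18}·(+1)^2·(+1)^1 = +1.
v=7: a=7^0·(≡3), b=7^-2·(≡6) mod 7; (3|7)=-1, (6|7)=-1; (−1)^{0·-2·3}·(-1)^-2·(-1)^0 = +1.
(-6524617, 25346 / ℚ) ramifies at {11, 19}: a division algebra.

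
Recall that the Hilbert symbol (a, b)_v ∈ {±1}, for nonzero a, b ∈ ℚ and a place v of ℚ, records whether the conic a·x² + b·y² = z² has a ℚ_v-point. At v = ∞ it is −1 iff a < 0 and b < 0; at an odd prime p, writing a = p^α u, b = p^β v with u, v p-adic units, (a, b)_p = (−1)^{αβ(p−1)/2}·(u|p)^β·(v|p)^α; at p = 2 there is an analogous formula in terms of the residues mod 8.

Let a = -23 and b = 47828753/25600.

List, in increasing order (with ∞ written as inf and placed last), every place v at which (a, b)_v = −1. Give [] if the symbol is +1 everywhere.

(a, b) ≡ (-23, 713) mod (ℚ^×)²; places V = {2, 5, 7, 23, 31, 37, ∞}.
(a,b)_∞: sgn(-23)=−, sgn(713)=+, so +1.
(a,b)_7: α=0, u≡5; β=2, v≡3 (mod 7); (5|7)=-1, (3|7)=-1; sign (−1)^0·-1^2·-1^0 = +1.
(a,b)_2: α=0, β=-10; u≡1, v≡1 (mod 8); ε(u)ε(v)=0·0, αω(v)=0·0, βω(u)=-10·0; sum ≡ 0  ⇒  +1.
(a,b)_5: α=0, u≡2; β=-2, v≡2 (mod 5); (2|5)=-1, (2|5)=-1; sign (−1)^0·-1^-2·-1^0 = +1.
(a,b)_23: α=1, u≡22; β=1, v≡12 (mod 23); (22|23)=-1, (12|23)=+1; sign (−1)^1·-1^1·+1^1 = +1.
(a,b)_37: α=0, u≡14; β=2, v≡7 (mod 37); (14|37)=-1, (7|37)=+1; sign (−1)^0·-1^2·+1^0 = +1.
(a,b)_31: α=0, u≡8; β=1, v≡27 (mod 31); (8|31)=+1, (27|31)=-1; sign (−1)^0·+1^1·-1^0 = +1.
Ram(a, b) = ∅: the form -23·x² + 713·y² − z² is isotropic over every ℚ_v, so by Hasse–Minkowski it is isotropic over ℚ.

[]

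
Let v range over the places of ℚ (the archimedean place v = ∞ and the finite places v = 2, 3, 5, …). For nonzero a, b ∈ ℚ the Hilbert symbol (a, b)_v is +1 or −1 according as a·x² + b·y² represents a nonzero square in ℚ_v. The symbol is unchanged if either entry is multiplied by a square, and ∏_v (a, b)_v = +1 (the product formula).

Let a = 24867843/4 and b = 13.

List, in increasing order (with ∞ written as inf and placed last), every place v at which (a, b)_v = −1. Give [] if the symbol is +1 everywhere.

Mod squares: a ≡ 3003, b ≡ 13. Check v ∈ {∞, 2, 3, 7, 11, 13}.
v=2: v_2(a)=-2, v_2(b)=0; units ≡ 3, 5 (mod 8); ε·ε+αω+βω = 1·0+-2·1+0·1 ≡ 0  ⇒  (a,b)_2 = +1.
v=∞: 3003 > 0 and 13 > 0  ⇒  (a,b)_∞ = +1.
v=13: a=13^3·(≡12), b=13^1·(≡1) mod 13; (12|13)=+1, (1|13)=+1; (−1)^{3·1·6}·(+1)^1·(+1)^3 = +1.
v=7: a=7^3·(≡4), b=7^0·(≡6) mod 7; (4|7)=+1, (6|7)=-1; (−1)^{3·0·3}·(+1)^0·(-1)^3 = -1.
v=11: a=11^1·(≡1), b=11^0·(≡2) mod 11; (1|11)=+1, (2|11)=-1; (−1)^{1·0·5}·(+1)^0·(-1)^1 = -1.
v=3: a=3^1·(≡2), b=3^0·(≡1) mod 3; (2|3)=-1, (1|3)=+1; (−1)^{1·0·1}·(-1)^0·(+1)^1 = +1.
|Ram(3003, 13)| = 2, even; anisotropic at {7, 11}.

[7, 11]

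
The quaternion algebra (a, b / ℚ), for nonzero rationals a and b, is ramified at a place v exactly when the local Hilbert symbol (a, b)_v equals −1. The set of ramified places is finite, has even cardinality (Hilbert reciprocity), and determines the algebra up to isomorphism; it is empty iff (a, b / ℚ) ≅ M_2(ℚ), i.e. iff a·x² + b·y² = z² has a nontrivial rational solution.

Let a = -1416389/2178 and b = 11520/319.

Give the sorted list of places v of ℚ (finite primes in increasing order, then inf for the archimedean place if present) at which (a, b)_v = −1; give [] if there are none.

[5, 11]

Mod squares: a ≡ -58, b ≡ 1595. Check v ∈ {∞, 2, 3, 5, 11, 13, 17, 29}.
v=3: a=3^-2·(≡2), b=3^2·(≡2) mod 3; (2|3)=-1, (2|3)=-1; (−1)^{-2·2·1}·(-1)^2·(-1)^-2 = +1.
v=2: v_2(a)=-1, v_2(b)=8; units ≡ 3, 3 (mod 8); ε·ε+αω+βω = 1·1+-1·1+8·1 ≡ 0  ⇒  (a,b)_2 = +1.
v=13: a=13^2·(≡8), b=13^0·(≡4) mod 13; (8|13)=-1, (4|13)=+1; (−1)^{2·0·6}·(-1)^0·(+1)^2 = +1.
v=5: a=5^0·(≡2), b=5^1·(≡1) mod 5; (2|5)=-1, (1|5)=+1; (−1)^{0·1·2}·(-1)^1·(+1)^0 = -1.
v=17: a=17^2·(≡6), b=17^0·(≡10) mod 17; (6|17)=-1, (10|17)=-1; (−1)^{2·0·8}·(-1)^0·(-1)^2 = +1.
v=∞: -58 < 0 and 1595 > 0  ⇒  (a,b)_∞ = +1.
v=29: a=29^1·(≡8), b=29^-1·(≡27) mod 29; (8|29)=-1, (27|29)=-1; (−1)^{1·-1·14}·(-1)^-1·(-1)^1 = +1.
v=11: a=11^-2·(≡10), b=11^-1·(≡2) mod 11; (10|11)=-1, (2|11)=-1; (−1)^{-2·-1·5}·(-1)^-1·(-1)^-2 = -1.
|Ram(-58, 1595)| = 2, even; anisotropic at {5, 11}.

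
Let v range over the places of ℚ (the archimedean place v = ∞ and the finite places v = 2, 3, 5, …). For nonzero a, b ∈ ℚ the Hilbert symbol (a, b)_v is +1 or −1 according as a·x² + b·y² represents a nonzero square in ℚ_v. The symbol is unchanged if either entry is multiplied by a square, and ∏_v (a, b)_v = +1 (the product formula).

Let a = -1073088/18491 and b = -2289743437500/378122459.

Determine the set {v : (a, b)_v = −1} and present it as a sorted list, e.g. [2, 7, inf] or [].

[2, 5, 19, inf]

(a, b) ≡ (-253, -1045) mod (ℚ^×)²; places V = {2, 3, 5, 11, 13, 19, 23, 41, ∞}.
(a,b)_∞: sgn(-253)=−, sgn(-1045)=−, so -1.
(a,b)_41: α=-2, u≡34; β=-2, v≡39 (mod 41); (34|41)=-1, (39|41)=+1; sign (−1)^0·-1^-2·+1^-2 = +1.
(a,b)_19: α=0, u≡8; β=1, v≡14 (mod 19); (8|19)=-1, (14|19)=-1; sign (−1)^0·-1^1·-1^0 = -1.
(a,b)_23: α=1, u≡12; β=2, v≡9 (mod 23); (12|23)=+1, (9|23)=+1; sign (−1)^0·+1^2·+1^1 = +1.
(a,b)_5: α=0, u≡2; β=7, v≡1 (mod 5); (2|5)=-1, (1|5)=+1; sign (−1)^0·-1^7·+1^0 = -1.
(a,b)_3: α=6, u≡2; β=6, v≡2 (mod 3); (2|3)=-1, (2|3)=-1; sign (−1)^0·-1^6·-1^6 = +1.
(a,b)_2: α=6, β=2; u≡3, v≡3 (mod 8); ε(u)ε(v)=1·1, αω(v)=6·1, βω(u)=2·1; sum ≡ 1  ⇒  -1.
(a,b)_13: α=0, u≡2; β=-2, v≡2 (mod 13); (2|13)=-1, (2|13)=-1; sign (−1)^0·-1^-2·-1^0 = +1.
(a,b)_11: α=-1, u≡8; β=-3, v≡3 (mod 11); (8|11)=-1, (3|11)=+1; sign (−1)^1·-1^-3·+1^-1 = +1.
|Ram(-253, -1045)| = 4, even; anisotropic at {2, 5, 19, ∞}.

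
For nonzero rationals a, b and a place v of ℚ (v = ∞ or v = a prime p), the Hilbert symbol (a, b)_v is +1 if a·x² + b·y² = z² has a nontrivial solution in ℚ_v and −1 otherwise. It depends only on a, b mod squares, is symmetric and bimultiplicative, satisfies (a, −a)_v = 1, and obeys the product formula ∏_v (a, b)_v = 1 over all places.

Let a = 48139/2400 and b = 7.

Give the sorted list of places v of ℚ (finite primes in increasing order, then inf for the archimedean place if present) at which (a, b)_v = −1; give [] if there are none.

[7, 13]

(a, b) ≡ (546, 7) mod (ℚ^×)²; places V = {2, 3, 5, 7, 13, 23, ∞}.
(a,b)_2: α=-5, β=0; u≡1, v≡7 (mod 8); ε(u)ε(v)=0·1, αω(v)=-5·0, βω(u)=0·0; sum ≡ 0  ⇒  +1.
(a,b)_∞: sgn(546)=+, sgn(7)=+, so +1.
(a,b)_23: α=2, u≡20; β=0, v≡7 (mod 23); (20|23)=-1, (7|23)=-1; sign (−1)^0·-1^0·-1^2 = +1.
(a,b)_3: α=-1, u≡2; β=0, v≡1 (mod 3); (2|3)=-1, (1|3)=+1; sign (−1)^0·-1^0·+1^-1 = +1.
(a,b)_7: α=1, u≡4; β=1, v≡1 (mod 7); (4|7)=+1, (1|7)=+1; sign (−1)^1·+1^1·+1^1 = -1.
(a,b)_13: α=1, u≡3; β=0, v≡7 (mod 13); (3|13)=+1, (7|13)=-1; sign (−1)^0·+1^0·-1^1 = -1.
(a,b)_5: α=-2, u≡4; β=0, v≡2 (mod 5); (4|5)=+1, (2|5)=-1; sign (−1)^0·+1^0·-1^-2 = +1.
Ram(546, 7) = {7, 13}; no ℚ_7-point on the conic.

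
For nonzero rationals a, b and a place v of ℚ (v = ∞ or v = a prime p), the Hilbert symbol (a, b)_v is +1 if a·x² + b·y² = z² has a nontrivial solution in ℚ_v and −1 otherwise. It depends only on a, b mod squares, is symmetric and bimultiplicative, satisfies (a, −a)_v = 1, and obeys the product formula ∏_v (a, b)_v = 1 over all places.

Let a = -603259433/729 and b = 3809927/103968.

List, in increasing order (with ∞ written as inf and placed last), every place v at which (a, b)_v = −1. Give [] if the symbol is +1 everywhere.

Mod squares: a ≡ -17, b ≡ 46. Check v ∈ {∞, 2, 3, 7, 11, 17, 19, 23, 37}.
v=37: a=37^2·(≡19), b=37^2·(≡33) mod 37; (19|37)=-1, (33|37)=+1; (−1)^{2·2·18}·(-1)^2·(+1)^2 = +1.
v=11: a=11^0·(≡5), b=11^2·(≡7) mod 11; (5|11)=+1, (7|11)=-1; (−1)^{0·2·5}·(+1)^2·(-1)^0 = +1.
v=17: a=17^1·(≡16), b=17^0·(≡7) mod 17; (16|17)=+1, (7|17)=-1; (−1)^{1·0·8}·(+1)^0·(-1)^1 = -1.
v=23: a=23^2·(≡2), b=23^1·(≡9) mod 23; (2|23)=+1, (9|23)=+1; (−1)^{2·1·11}·(+1)^1·(+1)^2 = +1.
v=19: a=19^0·(≡15), b=19^-2·(≡3) mod 19; (15|19)=-1, (3|19)=-1; (−1)^{0·-2·9}·(-1)^-2·(-1)^0 = +1.
v=∞: -17 < 0 and 46 > 0  ⇒  (a,b)_∞ = +1.
v=3: a=3^-6·(≡1), b=3^-2·(≡1) mod 3; (1|3)=+1, (1|3)=+1; (−1)^{-6·-2·1}·(+1)^-2·(+1)^-6 = +1.
v=7: a=7^2·(≡1), b=7^0·(≡4) mod 7; (1|7)=+1, (4|7)=+1; (−1)^{2·0·3}·(+1)^0·(+1)^2 = +1.
v=2: v_2(a)=0, v_2(b)=-5; units ≡ 7, 7 (mod 8); ε·ε+αω+βω = 1·1+0·0+-5·0 ≡ 1  ⇒  (a,b)_2 = -1.
Ram(-17, 46) = {2, 17}; no ℚ_2-point on the conic.

[2, 17]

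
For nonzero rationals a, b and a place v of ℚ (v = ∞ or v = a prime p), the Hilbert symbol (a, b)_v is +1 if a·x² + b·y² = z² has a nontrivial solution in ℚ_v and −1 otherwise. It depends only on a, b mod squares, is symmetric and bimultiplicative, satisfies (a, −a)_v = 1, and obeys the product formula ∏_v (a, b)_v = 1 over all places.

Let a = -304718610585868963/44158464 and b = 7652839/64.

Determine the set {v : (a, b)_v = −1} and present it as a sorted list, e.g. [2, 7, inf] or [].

(a, b) ≡ (-602, 21199) mod (ℚ^×)²; places V = {2, 3, 7, 11, 17, 19, 29, 37, 43, ∞}.
(a,b)_11: α=2, u≡3; β=0, v≡2 (mod 11); (3|11)=+1, (2|11)=-1; sign (−1)^0·+1^0·-1^2 = +1.
(a,b)_7: α=-1, u≡6; β=0, v≡5 (mod 7); (6|7)=-1, (5|7)=-1; sign (−1)^0·-1^0·-1^-1 = -1.
(a,b)_2: α=-9, β=-6; u≡3, v≡7 (mod 8); ε(u)ε(v)=1·1, αω(v)=-9·0, βω(u)=-6·1; sum ≡ 1  ⇒  -1.
(a,b)_∞: sgn(-602)=−, sgn(21199)=+, so +1.
(a,b)_43: α=3, u≡42; β=1, v≡8 (mod 43); (42|43)=-1, (8|43)=-1; sign (−1)^1·-1^1·-1^3 = -1.
(a,b)_3: α=-2, u≡1; β=0, v≡1 (mod 3); (1|3)=+1, (1|3)=+1; sign (−1)^0·+1^0·+1^-2 = +1.
(a,b)_37: α=-2, u≡25; β=0, v≡13 (mod 37); (25|37)=+1, (13|37)=-1; sign (−1)^0·+1^0·-1^-2 = +1.
(a,b)_17: α=2, u≡3; β=1, v≡11 (mod 17); (3|17)=-1, (11|17)=-1; sign (−1)^0·-1^1·-1^2 = -1.
(a,b)_19: α=4, u≡16; β=2, v≡2 (mod 19); (16|19)=+1, (2|19)=-1; sign (−1)^0·+1^2·-1^4 = +1.
(a,b)_29: α=2, u≡16; β=1, v≡13 (mod 29); (16|29)=+1, (13|29)=+1; sign (−1)^0·+1^1·+1^2 = +1.
(-602, 21199 / ℚ) ramifies at {2, 7, 17, 43}: a division algebra.

[2, 7, 17, 43]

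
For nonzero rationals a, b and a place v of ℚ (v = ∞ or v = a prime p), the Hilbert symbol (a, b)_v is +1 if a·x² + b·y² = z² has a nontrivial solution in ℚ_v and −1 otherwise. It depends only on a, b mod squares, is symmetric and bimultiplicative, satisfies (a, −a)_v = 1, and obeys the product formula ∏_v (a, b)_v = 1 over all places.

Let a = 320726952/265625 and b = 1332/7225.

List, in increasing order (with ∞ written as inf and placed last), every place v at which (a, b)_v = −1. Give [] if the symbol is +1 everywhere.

(a, b) ≡ (343434, 37) mod (ℚ^×)²; places V = {2, 3, 5, 7, 13, 17, 37, ∞}.
(a,b)_17: α=-1, u≡11; β=-2, v≡5 (mod 17); (11|17)=-1, (5|17)=-1; sign (−1)^0·-1^-2·-1^-1 = -1.
(a,b)_∞: sgn(343434)=+, sgn(37)=+, so +1.
(a,b)_13: α=1, u≡11; β=0, v≡11 (mod 13); (11|13)=-1, (11|13)=-1; sign (−1)^0·-1^0·-1^1 = -1.
(a,b)_3: α=5, u≡1; β=2, v≡1 (mod 3); (1|3)=+1, (1|3)=+1; sign (−1)^0·+1^2·+1^5 = +1.
(a,b)_37: α=1, u≡5; β=1, v≡11 (mod 37); (5|37)=-1, (11|37)=+1; sign (−1)^0·-1^1·+1^1 = -1.
(a,b)_5: α=-6, u≡1; β=-2, v≡3 (mod 5); (1|5)=+1, (3|5)=-1; sign (−1)^0·+1^-2·-1^-6 = +1.
(a,b)_7: α=3, u≡6; β=0, v≡2 (mod 7); (6|7)=-1, (2|7)=+1; sign (−1)^0·-1^0·+1^3 = +1.
(a,b)_2: α=3, β=2; u≡5, v≡5 (mod 8); ε(u)ε(v)=0·0, αω(v)=3·1, βω(u)=2·1; sum ≡ 1  ⇒  -1.
|Ram(343434, 37)| = 4, even; anisotropic at {2, 13, 17, 37}.

[2, 13, 17, 37]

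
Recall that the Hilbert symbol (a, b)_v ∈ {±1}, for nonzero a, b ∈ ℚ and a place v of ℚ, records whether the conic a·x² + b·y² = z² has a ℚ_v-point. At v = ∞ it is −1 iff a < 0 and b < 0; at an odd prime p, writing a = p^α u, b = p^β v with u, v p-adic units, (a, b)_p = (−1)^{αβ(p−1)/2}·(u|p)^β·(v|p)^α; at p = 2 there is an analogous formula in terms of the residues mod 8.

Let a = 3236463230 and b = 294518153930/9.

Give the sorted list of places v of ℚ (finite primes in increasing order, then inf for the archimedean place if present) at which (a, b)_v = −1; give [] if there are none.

[2, 7, 13, 17]

Mod squares: a ≡ 3230, b ≡ 293930. Check v ∈ {∞, 2, 3, 5, 7, 11, 13, 17, 19}.
v=∞: 3230 > 0 and 293930 > 0  ⇒  (a,b)_∞ = +1.
v=13: a=13^2·(≡6), b=13^3·(≡9) mod 13; (6|13)=-1, (9|13)=+1; (−1)^{2·3·6}·(-1)^3·(+1)^2 = -1.
v=19: a=19^1·(≡2), b=19^1·(≡16) mod 19; (2|19)=-1, (16|19)=+1; (−1)^{1·1·9}·(-1)^1·(+1)^1 = +1.
v=7: a=7^2·(≡6), b=7^3·(≡4) mod 7; (6|7)=-1, (4|7)=+1; (−1)^{2·3·3}·(-1)^3·(+1)^2 = -1.
v=3: a=3^0·(≡2), b=3^-2·(≡2) mod 3; (2|3)=-1, (2|3)=-1; (−1)^{0·-2·1}·(-1)^-2·(-1)^0 = +1.
v=2: v_2(a)=1, v_2(b)=1; units ≡ 7, 5 (mod 8); ε·ε+αω+βω = 1·0+1·1+1·0 ≡ 1  ⇒  (a,b)_2 = -1.
v=5: a=5^1·(≡1), b=5^1·(≡4) mod 5; (1|5)=+1, (4|5)=+1; (−1)^{1·1·2}·(+1)^1·(+1)^1 = +1.
v=11: a=11^2·(≡8), b=11^2·(≡10) mod 11; (8|11)=-1, (10|11)=-1; (−1)^{2·2·5}·(-1)^2·(-1)^2 = +1.
v=17: a=17^1·(≡12), b=17^1·(≡8) mod 17; (12|17)=-1, (8|17)=+1; (−1)^{1·1·8}·(-1)^1·(+1)^1 = -1.
Ram(3230, 293930) = {2, 7, 13, 17}; no ℚ_2-point on the conic.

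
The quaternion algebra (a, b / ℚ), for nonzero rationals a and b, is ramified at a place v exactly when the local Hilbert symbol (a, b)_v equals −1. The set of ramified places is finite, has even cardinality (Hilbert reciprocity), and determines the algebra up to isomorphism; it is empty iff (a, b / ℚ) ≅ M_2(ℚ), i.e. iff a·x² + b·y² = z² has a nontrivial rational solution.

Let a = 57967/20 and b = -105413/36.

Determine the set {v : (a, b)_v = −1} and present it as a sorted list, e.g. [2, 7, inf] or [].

Mod squares: a ≡ 35, b ≡ -77. Check v ∈ {∞, 2, 3, 5, 7, 11, 13, 37}.
v=7: a=7^3·(≡6), b=7^1·(≡5) mod 7; (6|7)=-1, (5|7)=-1; (−1)^{3·1·3}·(-1)^1·(-1)^3 = -1.
v=3: a=3^0·(≡2), b=3^-2·(≡1) mod 3; (2|3)=-1, (1|3)=+1; (−1)^{0·-2·1}·(-1)^-2·(+1)^0 = +1.
v=11: a=11^0·(≡7), b=11^1·(≡3) mod 11; (7|11)=-1, (3|11)=+1; (−1)^{0·1·5}·(-1)^1·(+1)^0 = -1.
v=∞: 35 > 0 and -77 < 0  ⇒  (a,b)_∞ = +1.
v=2: v_2(a)=-2, v_2(b)=-2; units ≡ 3, 3 (mod 8); ε·ε+αω+βω = 1·1+-2·1+-2·1 ≡ 1  ⇒  (a,b)_2 = -1.
v=37: a=37^0·(≡29), b=37^2·(≡3) mod 37; (29|37)=-1, (3|37)=+1; (−1)^{0·2·18}·(-1)^2·(+1)^0 = +1.
v=5: a=5^-1·(≡3), b=5^0·(≡2) mod 5; (3|5)=-1, (2|5)=-1; (−1)^{-1·0·2}·(-1)^0·(-1)^-1 = -1.
v=13: a=13^2·(≡10), b=13^0·(≡3) mod 13; (10|13)=+1, (3|13)=+1; (−1)^{2·0·6}·(+1)^0·(+1)^2 = +1.
(35, -77 / ℚ) ramifies at {2, 5, 7, 11}: a division algebra.

[2, 5, 7, 11]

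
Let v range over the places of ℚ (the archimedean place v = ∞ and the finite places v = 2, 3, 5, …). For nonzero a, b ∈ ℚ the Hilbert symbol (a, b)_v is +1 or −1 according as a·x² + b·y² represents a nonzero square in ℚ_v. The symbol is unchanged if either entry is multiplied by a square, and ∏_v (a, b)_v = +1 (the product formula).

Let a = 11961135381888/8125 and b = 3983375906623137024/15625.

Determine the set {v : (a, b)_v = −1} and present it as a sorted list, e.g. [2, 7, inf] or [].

Mod squares: a ≡ 286, b ≡ 4389. Check v ∈ {∞, 2, 3, 5, 7, 11, 13, 19}.
v=13: a=13^-1·(≡4), b=13^2·(≡5) mod 13; (4|13)=+1, (5|13)=-1; (−1)^{-1·2·6}·(+1)^2·(-1)^-1 = -1.
v=3: a=3^4·(≡1), b=3^5·(≡2) mod 3; (1|3)=+1, (2|3)=-1; (−1)^{4·5·1}·(+1)^5·(-1)^4 = +1.
v=∞: 286 > 0 and 4389 > 0  ⇒  (a,b)_∞ = +1.
v=5: a=5^-4·(≡1), b=5^-6·(≡4) mod 5; (1|5)=+1, (4|5)=+1; (−1)^{-4·-6·2}·(+1)^-6·(+1)^-4 = +1.
v=19: a=19^2·(≡6), b=19^3·(≡15) mod 19; (6|19)=+1, (15|19)=-1; (−1)^{2·3·9}·(+1)^3·(-1)^2 = +1.
v=11: a=11^3·(≡9), b=11^5·(≡9) mod 11; (9|11)=+1, (9|11)=+1; (−1)^{3·5·5}·(+1)^5·(+1)^3 = -1.
v=2: v_2(a)=7, v_2(b)=8; units ≡ 7, 5 (mod 8); ε·ε+αω+βω = 1·0+7·1+8·0 ≡ 1  ⇒  (a,b)_2 = -1.
v=7: a=7^4·(≡5), b=7^3·(≡2) mod 7; (5|7)=-1, (2|7)=+1; (−1)^{4·3·3}·(-1)^3·(+1)^4 = -1.
|Ram(286, 4389)| = 4, even; anisotropic at {2, 7, 11, 13}.

[2, 7, 11, 13]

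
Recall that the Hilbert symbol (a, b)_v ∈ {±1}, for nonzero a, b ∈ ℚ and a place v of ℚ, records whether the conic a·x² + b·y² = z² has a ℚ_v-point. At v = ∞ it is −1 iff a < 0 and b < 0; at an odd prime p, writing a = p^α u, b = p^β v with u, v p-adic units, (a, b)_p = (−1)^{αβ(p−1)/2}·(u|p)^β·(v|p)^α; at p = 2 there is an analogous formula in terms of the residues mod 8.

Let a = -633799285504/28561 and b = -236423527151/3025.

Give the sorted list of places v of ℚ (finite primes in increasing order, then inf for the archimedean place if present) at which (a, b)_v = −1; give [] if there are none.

[7, 17, 29, inf]

Mod squares: a ≡ -3451, b ≡ -119. Check v ∈ {∞, 2, 5, 7, 11, 13, 17, 29, 53}.
v=17: a=17^1·(≡9), b=17^1·(≡7) mod 17; (9|17)=+1, (7|17)=-1; (−1)^{1·1·8}·(+1)^1·(-1)^1 = -1.
v=2: v_2(a)=8, v_2(b)=0; units ≡ 5, 1 (mod 8); ε·ε+αω+βω = 0·0+8·0+0·1 ≡ 0  ⇒  (a,b)_2 = +1.
v=5: a=5^0·(≡1), b=5^-2·(≡4) mod 5; (1|5)=+1, (4|5)=+1; (−1)^{0·-2·2}·(+1)^-2·(+1)^0 = +1.
v=53: a=53^0·(≡44), b=53^2·(≡13) mod 53; (44|53)=+1, (13|53)=+1; (−1)^{0·2·26}·(+1)^2·(+1)^0 = +1.
v=∞: -3451 < 0 and -119 < 0  ⇒  (a,b)_∞ = -1.
v=11: a=11^4·(≡9), b=11^-2·(≡8) mod 11; (9|11)=+1, (8|11)=-1; (−1)^{4·-2·5}·(+1)^-2·(-1)^4 = +1.
v=7: a=7^3·(≡1), b=7^1·(≡1) mod 7; (1|7)=+1, (1|7)=+1; (−1)^{3·1·3}·(+1)^1·(+1)^3 = -1.
v=13: a=13^-4·(≡5), b=13^0·(≡8) mod 13; (5|13)=-1, (8|13)=-1; (−1)^{-4·0·6}·(-1)^0·(-1)^-4 = +1.
v=29: a=29^1·(≡10), b=29^4·(≡11) mod 29; (10|29)=-1, (11|29)=-1; (−1)^{1·4·14}·(-1)^4·(-1)^1 = -1.
(-3451, -119 / ℚ) ramifies at {7, 17, 29, ∞}: a division algebra.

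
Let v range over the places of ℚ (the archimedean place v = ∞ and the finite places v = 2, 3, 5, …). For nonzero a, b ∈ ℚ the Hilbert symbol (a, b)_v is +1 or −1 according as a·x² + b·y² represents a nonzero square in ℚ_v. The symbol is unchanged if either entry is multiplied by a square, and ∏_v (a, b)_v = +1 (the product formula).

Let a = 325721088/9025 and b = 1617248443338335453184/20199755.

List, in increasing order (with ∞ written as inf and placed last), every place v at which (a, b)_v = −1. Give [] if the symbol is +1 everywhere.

Mod squares: a ≡ 3927, b ≡ 117645. Check v ∈ {∞, 2, 3, 5, 7, 11, 17, 19, 23, 31}.
v=23: a=23^0·(≡19), b=23^1·(≡13) mod 23; (19|23)=-1, (13|23)=+1; (−1)^{0·1·11}·(-1)^1·(+1)^0 = -1.
v=5: a=5^-2·(≡3), b=5^-1·(≡4) mod 5; (3|5)=-1, (4|5)=+1; (−1)^{-2·-1·2}·(-1)^-1·(+1)^-2 = -1.
v=19: a=19^-2·(≡10), b=19^-4·(≡17) mod 19; (10|19)=-1, (17|19)=+1; (−1)^{-2·-4·9}·(-1)^-4·(+1)^-2 = +1.
v=3: a=3^5·(≡1), b=3^5·(≡2) mod 3; (1|3)=+1, (2|3)=-1; (−1)^{5·5·1}·(+1)^5·(-1)^5 = +1.
v=17: a=17^1·(≡12), b=17^2·(≡12) mod 17; (12|17)=-1, (12|17)=-1; (−1)^{1·2·8}·(-1)^2·(-1)^1 = -1.
v=∞: 3927 > 0 and 117645 > 0  ⇒  (a,b)_∞ = +1.
v=31: a=31^0·(≡30), b=31^-1·(≡22) mod 31; (30|31)=-1, (22|31)=-1; (−1)^{0·-1·15}·(-1)^-1·(-1)^0 = -1.
v=7: a=7^1·(≡4), b=7^2·(≡6) mod 7; (4|7)=+1, (6|7)=-1; (−1)^{1·2·3}·(+1)^2·(-1)^1 = -1.
v=11: a=11^1·(≡4), b=11^7·(≡1) mod 11; (4|11)=+1, (1|11)=+1; (−1)^{1·7·5}·(+1)^7·(+1)^1 = -1.
v=2: v_2(a)=10, v_2(b)=20; units ≡ 7, 5 (mod 8); ε·ε+αω+βω = 1·0+10·1+20·0 ≡ 0  ⇒  (a,b)_2 = +1.
(3927, 117645 / ℚ) ramifies at {5, 7, 11, 17, 23, 31}: a division algebra.

[5, 7, 11, 17, 23, 31]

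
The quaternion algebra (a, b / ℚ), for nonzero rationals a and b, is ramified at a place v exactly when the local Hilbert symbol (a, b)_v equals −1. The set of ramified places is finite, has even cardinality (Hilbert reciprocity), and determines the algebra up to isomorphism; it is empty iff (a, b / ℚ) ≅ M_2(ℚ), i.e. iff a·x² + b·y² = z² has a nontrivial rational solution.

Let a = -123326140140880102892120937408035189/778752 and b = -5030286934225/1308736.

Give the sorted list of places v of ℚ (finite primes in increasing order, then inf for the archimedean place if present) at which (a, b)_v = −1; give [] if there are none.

Mod squares: a ≡ -38586876202, b ≡ -7762489. Check v ∈ {∞, 2, 3, 5, 7, 11, 13, 17, 23, 29, 31, 37, 41, 43, 47}.
v=37: a=37^3·(≡26), b=37^1·(≡11) mod 37; (26|37)=+1, (11|37)=+1; (−1)^{3·1·18}·(+1)^1·(+1)^3 = +1.
v=31: a=31^1·(≡28), b=31^0·(≡28) mod 31; (28|31)=+1, (28|31)=+1; (−1)^{1·0·15}·(+1)^0·(+1)^1 = +1.
v=∞: -38586876202 < 0 and -7762489 < 0  ⇒  (a,b)_∞ = -1.
v=11: a=11^0·(≡4), b=11^-2·(≡10) mod 11; (4|11)=+1, (10|11)=-1; (−1)^{0·-2·5}·(+1)^-2·(-1)^0 = +1.
v=29: a=29^1·(≡9), b=29^0·(≡4) mod 29; (9|29)=+1, (4|29)=+1; (−1)^{1·0·14}·(+1)^0·(+1)^1 = +1.
v=2: v_2(a)=-9, v_2(b)=-6; units ≡ 3, 7 (mod 8); ε·ε+αω+βω = 1·1+-9·0+-6·1 ≡ 1  ⇒  (a,b)_2 = -1.
v=23: a=23^2·(≡4), b=23^2·(≡21) mod 23; (4|23)=+1, (21|23)=-1; (−1)^{2·2·11}·(+1)^2·(-1)^2 = +1.
v=17: a=17^6·(≡6), b=17^1·(≡5) mod 17; (6|17)=-1, (5|17)=-1; (−1)^{6·1·8}·(-1)^1·(-1)^6 = -1.
v=47: a=47^1·(≡40), b=47^0·(≡33) mod 47; (40|47)=-1, (33|47)=-1; (−1)^{1·0·23}·(-1)^0·(-1)^1 = -1.
v=41: a=41^3·(≡29), b=41^1·(≡1) mod 41; (29|41)=-1, (1|41)=+1; (−1)^{3·1·20}·(-1)^1·(+1)^3 = -1.
v=13: a=13^-2·(≡1), b=13^-2·(≡5) mod 13; (1|13)=+1, (5|13)=-1; (−1)^{-2·-2·6}·(+1)^-2·(-1)^-2 = +1.
v=43: a=43^3·(≡37), b=43^1·(≡22) mod 43; (37|43)=-1, (22|43)=-1; (−1)^{3·1·21}·(-1)^1·(-1)^3 = -1.
v=3: a=3^-2·(≡2), b=3^0·(≡2) mod 3; (2|3)=-1, (2|3)=-1; (−1)^{-2·0·1}·(-1)^0·(-1)^-2 = +1.
v=7: a=7^7·(≡2), b=7^3·(≡6) mod 7; (2|7)=+1, (6|7)=-1; (−1)^{7·3·3}·(+1)^3·(-1)^7 = +1.
v=5: a=5^0·(≡3), b=5^2·(≡1) mod 5; (3|5)=-1, (1|5)=+1; (−1)^{0·2·2}·(-1)^2·(+1)^0 = +1.
Ram(-38586876202, -7762489) = {2, 17, 41, 43, 47, ∞}; no ℚ_2-point on the conic.

[2, 17, 41, 43, 47, inf]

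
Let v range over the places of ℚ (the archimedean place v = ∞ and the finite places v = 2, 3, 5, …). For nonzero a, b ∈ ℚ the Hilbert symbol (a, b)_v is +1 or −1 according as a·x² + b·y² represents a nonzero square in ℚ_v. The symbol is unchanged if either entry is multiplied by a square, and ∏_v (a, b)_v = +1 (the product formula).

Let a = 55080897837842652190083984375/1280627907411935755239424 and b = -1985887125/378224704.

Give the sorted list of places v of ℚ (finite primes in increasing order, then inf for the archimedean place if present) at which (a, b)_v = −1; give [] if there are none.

[2, 37]

(a, b) ≡ (5735, -108965) mod (ℚ^×)²; places V = {2, 3, 5, 11, 13, 17, 19, 31, 37, 53, ∞}.
(a,b)_31: α=3, u≡6; β=1, v≡19 (mod 31); (6|31)=-1, (19|31)=+1; sign (−1)^1·-1^1·+1^3 = +1.
(a,b)_17: α=-6, u≡5; β=-2, v≡7 (mod 17); (5|17)=-1, (7|17)=-1; sign (−1)^0·-1^-2·-1^-6 = +1.
(a,b)_37: α=3, u≡3; β=1, v≡32 (mod 37); (3|37)=+1, (32|37)=-1; sign (−1)^0·+1^1·-1^3 = -1.
(a,b)_2: α=-20, β=-6; u≡7, v≡3 (mod 8); ε(u)ε(v)=1·1, αω(v)=-20·1, βω(u)=-6·0; sum ≡ 1  ⇒  -1.
(a,b)_3: α=8, u≡2; β=6, v≡1 (mod 3); (2|3)=-1, (1|3)=+1; sign (−1)^0·-1^6·+1^8 = +1.
(a,b)_∞: sgn(5735)=+, sgn(-108965)=−, so +1.
(a,b)_13: α=-4, u≡2; β=-2, v≡12 (mod 13); (2|13)=-1, (12|13)=+1; sign (−1)^0·-1^-2·+1^-4 = +1.
(a,b)_53: α=4, u≡38; β=0, v≡33 (mod 53); (38|53)=+1, (33|53)=-1; sign (−1)^0·+1^0·-1^4 = +1.
(a,b)_19: α=2, u≡11; β=1, v≡18 (mod 19); (11|19)=+1, (18|19)=-1; sign (−1)^0·+1^1·-1^2 = +1.
(a,b)_5: α=9, u≡2; β=3, v≡2 (mod 5); (2|5)=-1, (2|5)=-1; sign (−1)^0·-1^3·-1^9 = +1.
(a,b)_11: α=-6, u≡9; β=-2, v≡1 (mod 11); (9|11)=+1, (1|11)=+1; sign (−1)^0·+1^-2·+1^-6 = +1.
|Ram(5735, -108965)| = 2, even; anisotropic at {2, 37}.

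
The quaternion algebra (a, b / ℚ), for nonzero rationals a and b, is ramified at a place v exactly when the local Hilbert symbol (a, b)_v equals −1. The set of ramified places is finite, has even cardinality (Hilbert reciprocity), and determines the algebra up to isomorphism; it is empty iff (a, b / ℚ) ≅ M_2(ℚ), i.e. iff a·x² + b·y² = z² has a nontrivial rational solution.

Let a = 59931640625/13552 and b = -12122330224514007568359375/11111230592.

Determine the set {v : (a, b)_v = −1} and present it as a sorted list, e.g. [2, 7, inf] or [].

[3, 7]

(a, b) ≡ (119, -30) mod (ℚ^×)²; places V = {2, 3, 5, 7, 11, 17, 19, ∞}.
(a,b)_5: α=10, u≡1; β=23, v≡1 (mod 5); (1|5)=+1, (1|5)=+1; sign (−1)^0·+1^23·+1^10 = +1.
(a,b)_2: α=-4, β=-7; u≡7, v≡1 (mod 8); ε(u)ε(v)=1·0, αω(v)=-4·0, βω(u)=-7·0; sum ≡ 0  ⇒  +1.
(a,b)_3: α=0, u≡2; β=3, v≡2 (mod 3); (2|3)=-1, (2|3)=-1; sign (−1)^0·-1^3·-1^0 = -1.
(a,b)_19: α=2, u≡17; β=4, v≡8 (mod 19); (17|19)=+1, (8|19)=-1; sign (−1)^0·+1^4·-1^2 = +1.
(a,b)_11: α=-2, u≡5; β=-6, v≡1 (mod 11); (5|11)=+1, (1|11)=+1; sign (−1)^0·+1^-6·+1^-2 = +1.
(a,b)_∞: sgn(119)=+, sgn(-30)=−, so +1.
(a,b)_7: α=-1, u≡6; β=-2, v≡6 (mod 7); (6|7)=-1, (6|7)=-1; sign (−1)^0·-1^-2·-1^-1 = -1.
(a,b)_17: α=1, u≡12; β=2, v≡13 (mod 17); (12|17)=-1, (13|17)=+1; sign (−1)^0·-1^2·+1^1 = +1.
(119, -30 / ℚ) ramifies at {3, 7}: a division algebra.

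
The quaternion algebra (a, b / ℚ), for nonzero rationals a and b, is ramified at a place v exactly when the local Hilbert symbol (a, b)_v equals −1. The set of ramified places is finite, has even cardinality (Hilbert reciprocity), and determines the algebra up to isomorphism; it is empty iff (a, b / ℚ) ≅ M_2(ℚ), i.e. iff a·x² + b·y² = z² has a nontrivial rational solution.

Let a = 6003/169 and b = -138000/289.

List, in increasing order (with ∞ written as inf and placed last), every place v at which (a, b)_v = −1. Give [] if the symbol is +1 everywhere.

[2, 5, 23, 29]

Mod squares: a ≡ 667, b ≡ -345. Check v ∈ {∞, 2, 3, 5, 13, 17, 23, 29}.
v=2: v_2(a)=0, v_2(b)=4; units ≡ 3, 7 (mod 8); ε·ε+αω+βω = 1·1+0·0+4·1 ≡ 1  ⇒  (a,b)_2 = -1.
v=29: a=29^1·(≡5), b=29^0·(≡18) mod 29; (5|29)=+1, (18|29)=-1; (−1)^{1·0·14}·(+1)^0·(-1)^1 = -1.
v=13: a=13^-2·(≡10), b=13^0·(≡7) mod 13; (10|13)=+1, (7|13)=-1; (−1)^{-2·0·6}·(+1)^0·(-1)^-2 = +1.
v=5: a=5^0·(≡2), b=5^3·(≡4) mod 5; (2|5)=-1, (4|5)=+1; (−1)^{0·3·2}·(-1)^3·(+1)^0 = -1.
v=17: a=17^0·(≡15), b=17^-2·(≡6) mod 17; (15|17)=+1, (6|17)=-1; (−1)^{0·-2·8}·(+1)^-2·(-1)^0 = +1.
v=23: a=23^1·(≡1), b=23^1·(≡2) mod 23; (1|23)=+1, (2|23)=+1; (−1)^{1·1·11}·(+1)^1·(+1)^1 = -1.
v=3: a=3^2·(≡1), b=3^1·(≡2) mod 3; (1|3)=+1, (2|3)=-1; (−1)^{2·1·1}·(+1)^1·(-1)^2 = +1.
v=∞: 667 > 0 and -345 < 0  ⇒  (a,b)_∞ = +1.
(667, -345 / ℚ) ramifies at {2, 5, 23, 29}: a division algebra.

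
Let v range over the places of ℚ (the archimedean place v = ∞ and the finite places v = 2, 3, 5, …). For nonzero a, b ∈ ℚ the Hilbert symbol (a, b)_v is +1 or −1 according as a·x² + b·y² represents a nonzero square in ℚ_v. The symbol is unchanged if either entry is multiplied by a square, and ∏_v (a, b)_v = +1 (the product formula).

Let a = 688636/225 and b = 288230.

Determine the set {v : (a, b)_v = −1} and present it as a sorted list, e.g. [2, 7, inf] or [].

[2, 13, 17, 37]

Mod squares: a ≡ 172159, b ≡ 288230. Check v ∈ {∞, 2, 3, 5, 13, 17, 19, 37, 41}.
v=2: v_2(a)=2, v_2(b)=1; units ≡ 7, 3 (mod 8); ε·ε+αω+βω = 1·1+2·1+1·0 ≡ 1  ⇒  (a,b)_2 = -1.
v=13: a=13^1·(≡9), b=13^0·(≡7) mod 13; (9|13)=+1, (7|13)=-1; (−1)^{1·0·6}·(+1)^0·(-1)^1 = -1.
v=3: a=3^-2·(≡1), b=3^0·(≡2) mod 3; (1|3)=+1, (2|3)=-1; (−1)^{-2·0·1}·(+1)^0·(-1)^-2 = +1.
v=∞: 172159 > 0 and 288230 > 0  ⇒  (a,b)_∞ = +1.
v=37: a=37^0·(≡22), b=37^1·(≡20) mod 37; (22|37)=-1, (20|37)=-1; (−1)^{0·1·18}·(-1)^1·(-1)^0 = -1.
v=19: a=19^1·(≡9), b=19^1·(≡8) mod 19; (9|19)=+1, (8|19)=-1; (−1)^{1·1·9}·(+1)^1·(-1)^1 = +1.
v=41: a=41^1·(≡28), b=41^1·(≡19) mod 41; (28|41)=-1, (19|41)=-1; (−1)^{1·1·20}·(-1)^1·(-1)^1 = +1.
v=17: a=17^1·(≡12), b=17^0·(≡12) mod 17; (12|17)=-1, (12|17)=-1; (−1)^{1·0·8}·(-1)^0·(-1)^1 = -1.
v=5: a=5^-2·(≡4), b=5^1·(≡1) mod 5; (4|5)=+1, (1|5)=+1; (−1)^{-2·1·2}·(+1)^1·(+1)^-2 = +1.
|Ram(172159, 288230)| = 4, even; anisotropic at {2, 13, 17, 37}.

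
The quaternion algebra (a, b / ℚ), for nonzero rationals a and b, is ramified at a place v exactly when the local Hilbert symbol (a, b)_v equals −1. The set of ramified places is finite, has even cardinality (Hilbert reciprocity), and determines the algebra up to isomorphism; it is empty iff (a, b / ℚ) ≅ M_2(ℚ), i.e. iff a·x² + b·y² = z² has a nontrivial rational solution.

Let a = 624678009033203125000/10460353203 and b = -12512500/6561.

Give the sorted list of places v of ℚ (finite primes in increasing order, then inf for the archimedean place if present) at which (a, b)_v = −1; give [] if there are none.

[3, 11]

(a, b) ≡ (6006, -5005) mod (ℚ^×)²; places V = {2, 3, 5, 7, 11, 13, ∞}.
(a,b)_7: α=1, u≡1; β=1, v≡3 (mod 7); (1|7)=+1, (3|7)=-1; sign (−1)^1·+1^1·-1^1 = +1.
(a,b)_13: α=3, u≡6; β=1, v≡8 (mod 13); (6|13)=-1, (8|13)=-1; sign (−1)^0·-1^1·-1^3 = +1.
(a,b)_3: α=-21, u≡1; β=-8, v≡2 (mod 3); (1|3)=+1, (2|3)=-1; sign (−1)^0·+1^-8·-1^-21 = -1.
(a,b)_∞: sgn(6006)=+, sgn(-5005)=−, so +1.
(a,b)_11: α=3, u≡7; β=1, v≡2 (mod 11); (7|11)=-1, (2|11)=-1; sign (−1)^1·-1^1·-1^3 = -1.
(a,b)_2: α=3, β=2; u≡3, v≡3 (mod 8); ε(u)ε(v)=1·1, αω(v)=3·1, βω(u)=2·1; sum ≡ 0  ⇒  +1.
(a,b)_5: α=18, u≡4; β=5, v≡1 (mod 5); (4|5)=+1, (1|5)=+1; sign (−1)^0·+1^5·+1^18 = +1.
(6006, -5005 / ℚ) ramifies at {3, 11}: a division algebra.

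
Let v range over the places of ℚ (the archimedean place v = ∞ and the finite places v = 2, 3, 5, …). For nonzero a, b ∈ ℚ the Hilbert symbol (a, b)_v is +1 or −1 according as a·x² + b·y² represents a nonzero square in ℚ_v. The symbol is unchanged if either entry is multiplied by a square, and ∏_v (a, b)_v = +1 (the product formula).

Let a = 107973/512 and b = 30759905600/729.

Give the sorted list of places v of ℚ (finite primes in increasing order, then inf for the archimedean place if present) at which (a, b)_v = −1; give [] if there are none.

Mod squares: a ≡ 2666, b ≡ 19224941. Check v ∈ {∞, 2, 3, 5, 19, 23, 29, 31, 37, 41, 43}.
v=23: a=23^0·(≡21), b=23^1·(≡8) mod 23; (21|23)=-1, (8|23)=+1; (−1)^{0·1·11}·(-1)^1·(+1)^0 = -1.
v=5: a=5^0·(≡4), b=5^2·(≡1) mod 5; (4|5)=+1, (1|5)=+1; (−1)^{0·2·2}·(+1)^2·(+1)^0 = +1.
v=41: a=41^0·(≡1), b=41^1·(≡20) mod 41; (1|41)=+1, (20|41)=+1; (−1)^{0·1·20}·(+1)^1·(+1)^0 = +1.
v=∞: 2666 > 0 and 19224941 > 0  ⇒  (a,b)_∞ = +1.
v=2: v_2(a)=-9, v_2(b)=6; units ≡ 5, 5 (mod 8); ε·ε+αω+βω = 0·0+-9·1+6·1 ≡ 1  ⇒  (a,b)_2 = -1.
v=31: a=31^1·(≡22), b=31^0·(≡22) mod 31; (22|31)=-1, (22|31)=-1; (−1)^{1·0·15}·(-1)^0·(-1)^1 = -1.
v=19: a=19^0·(≡4), b=19^1·(≡2) mod 19; (4|19)=+1, (2|19)=-1; (−1)^{0·1·9}·(+1)^1·(-1)^0 = +1.
v=29: a=29^0·(≡11), b=29^1·(≡8) mod 29; (11|29)=-1, (8|29)=-1; (−1)^{0·1·14}·(-1)^1·(-1)^0 = -1.
v=3: a=3^4·(≡2), b=3^-6·(≡2) mod 3; (2|3)=-1, (2|3)=-1; (−1)^{4·-6·1}·(-1)^-6·(-1)^4 = +1.
v=43: a=43^1·(≡28), b=43^0·(≡3) mod 43; (28|43)=-1, (3|43)=-1; (−1)^{1·0·21}·(-1)^0·(-1)^1 = -1.
v=37: a=37^0·(≡5), b=37^1·(≡32) mod 37; (5|37)=-1, (32|37)=-1; (−1)^{0·1·18}·(-1)^1·(-1)^0 = -1.
Ram(2666, 19224941) = {2, 23, 29, 31, 37, 43}; no ℚ_2-point on the conic.

[2, 23, 29, 31, 37, 43]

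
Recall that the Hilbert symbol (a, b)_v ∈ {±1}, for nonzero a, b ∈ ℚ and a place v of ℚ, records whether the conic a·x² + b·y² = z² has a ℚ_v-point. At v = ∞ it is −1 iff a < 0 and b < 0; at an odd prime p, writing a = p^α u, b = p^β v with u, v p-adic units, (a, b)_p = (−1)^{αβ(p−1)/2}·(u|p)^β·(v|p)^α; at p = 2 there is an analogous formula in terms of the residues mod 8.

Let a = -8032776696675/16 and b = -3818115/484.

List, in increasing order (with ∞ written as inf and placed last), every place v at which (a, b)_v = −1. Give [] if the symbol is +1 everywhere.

Mod squares: a ≡ -3, b ≡ -424235. Check v ∈ {∞, 2, 3, 5, 7, 11, 17, 23, 31}.
v=31: a=31^2·(≡19), b=31^1·(≡26) mod 31; (19|31)=+1, (26|31)=-1; (−1)^{2·1·15}·(+1)^1·(-1)^2 = +1.
v=5: a=5^2·(≡3), b=5^1·(≡3) mod 5; (3|5)=-1, (3|5)=-1; (−1)^{2·1·2}·(-1)^1·(-1)^2 = -1.
v=23: a=23^2·(≡22), b=23^1·(≡9) mod 23; (22|23)=-1, (9|23)=+1; (−1)^{2·1·11}·(-1)^1·(+1)^2 = -1.
v=3: a=3^7·(≡2), b=3^2·(≡1) mod 3; (2|3)=-1, (1|3)=+1; (−1)^{7·2·1}·(-1)^2·(+1)^7 = +1.
v=11: a=11^0·(≡10), b=11^-2·(≡10) mod 11; (10|11)=-1, (10|11)=-1; (−1)^{0·-2·5}·(-1)^-2·(-1)^0 = +1.
v=2: v_2(a)=-4, v_2(b)=-2; units ≡ 5, 5 (mod 8); ε·ε+αω+βω = 0·0+-4·1+-2·1 ≡ 0  ⇒  (a,b)_2 = +1.
v=17: a=17^2·(≡3), b=17^1·(≡16) mod 17; (3|17)=-1, (16|17)=+1; (−1)^{2·1·8}·(-1)^1·(+1)^2 = -1.
v=∞: -3 < 0 and -424235 < 0  ⇒  (a,b)_∞ = -1.
v=7: a=7^0·(≡2), b=7^1·(≡2) mod 7; (2|7)=+1, (2|7)=+1; (−1)^{0·1·3}·(+1)^1·(+1)^0 = +1.
Ram(-3, -424235) = {5, 17, 23, ∞}; no ℚ_5-point on the conic.

[5, 17, 23, inf]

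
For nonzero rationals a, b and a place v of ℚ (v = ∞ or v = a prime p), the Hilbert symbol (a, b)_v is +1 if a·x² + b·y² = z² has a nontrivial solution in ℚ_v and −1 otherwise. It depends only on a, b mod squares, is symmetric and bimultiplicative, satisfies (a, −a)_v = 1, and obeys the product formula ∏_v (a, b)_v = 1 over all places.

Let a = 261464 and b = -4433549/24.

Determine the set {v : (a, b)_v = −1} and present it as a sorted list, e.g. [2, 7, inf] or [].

(a, b) ≡ (1334, -174) mod (ℚ^×)²; places V = {2, 3, 7, 17, 23, 29, ∞}.
(a,b)_7: α=2, u≡2; β=0, v≡2 (mod 7); (2|7)=+1, (2|7)=+1; sign (−1)^0·+1^0·+1^2 = +1.
(a,b)_23: α=1, u≡6; β=2, v≡14 (mod 23); (6|23)=+1, (14|23)=-1; sign (−1)^0·+1^2·-1^1 = -1.
(a,b)_17: α=0, u≡4; β=2, v≡16 (mod 17); (4|17)=+1, (16|17)=+1; sign (−1)^0·+1^2·+1^0 = +1.
(a,b)_∞: sgn(1334)=+, sgn(-174)=−, so +1.
(a,b)_29: α=1, u≡26; β=1, v≡16 (mod 29); (26|29)=-1, (16|29)=+1; sign (−1)^0·-1^1·+1^1 = -1.
(a,b)_2: α=3, β=-3; u≡3, v≡1 (mod 8); ε(u)ε(v)=1·0, αω(v)=3·0, βω(u)=-3·1; sum ≡ 1  ⇒  -1.
(a,b)_3: α=0, u≡2; β=-1, v≡2 (mod 3); (2|3)=-1, (2|3)=-1; sign (−1)^0·-1^-1·-1^0 = -1.
(1334, -174 / ℚ) ramifies at {2, 3, 23, 29}: a division algebra.

[2, 3, 23, 29]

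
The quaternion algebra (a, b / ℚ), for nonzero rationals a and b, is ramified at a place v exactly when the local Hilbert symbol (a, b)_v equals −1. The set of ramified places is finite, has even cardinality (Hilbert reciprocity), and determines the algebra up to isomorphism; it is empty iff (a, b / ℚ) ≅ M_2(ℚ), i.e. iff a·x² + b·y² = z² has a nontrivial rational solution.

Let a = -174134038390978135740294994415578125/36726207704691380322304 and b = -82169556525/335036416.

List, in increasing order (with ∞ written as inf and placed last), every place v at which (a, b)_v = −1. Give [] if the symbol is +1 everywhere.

[2, 3, 17, 29, 37, inf]

Mod squares: a ≡ -2607477, b ≡ -25789. Check v ∈ {∞, 2, 3, 5, 7, 11, 13, 17, 29, 37, 41, 43}.
v=37: a=37^4·(≡2), b=37^1·(≡19) mod 37; (2|37)=-1, (19|37)=-1; (−1)^{4·1·18}·(-1)^1·(-1)^4 = -1.
v=11: a=11^-6·(≡6), b=11^-2·(≡6) mod 11; (6|11)=-1, (6|11)=-1; (−1)^{-6·-2·5}·(-1)^-2·(-1)^-6 = +1.
v=17: a=17^9·(≡14), b=17^3·(≡4) mod 17; (14|17)=-1, (4|17)=+1; (−1)^{9·3·8}·(-1)^3·(+1)^9 = -1.
v=3: a=3^5·(≡1), b=3^2·(≡2) mod 3; (1|3)=+1, (2|3)=-1; (−1)^{5·2·1}·(+1)^2·(-1)^5 = -1.
v=13: a=13^-6·(≡5), b=13^-2·(≡3) mod 13; (5|13)=-1, (3|13)=+1; (−1)^{-6·-2·6}·(-1)^-2·(+1)^-6 = +1.
v=5: a=5^6·(≡2), b=5^2·(≡4) mod 5; (2|5)=-1, (4|5)=+1; (−1)^{6·2·2}·(-1)^2·(+1)^6 = +1.
v=41: a=41^3·(≡27), b=41^1·(≡13) mod 41; (27|41)=-1, (13|41)=-1; (−1)^{3·1·20}·(-1)^1·(-1)^3 = +1.
v=43: a=43^1·(≡12), b=43^0·(≡14) mod 43; (12|43)=-1, (14|43)=+1; (−1)^{1·0·21}·(-1)^0·(+1)^1 = +1.
v=2: v_2(a)=-32, v_2(b)=-14; units ≡ 3, 3 (mod 8); ε·ε+αω+βω = 1·1+-32·1+-14·1 ≡ 1  ⇒  (a,b)_2 = -1.
v=7: a=7^4·(≡1), b=7^2·(≡5) mod 7; (1|7)=+1, (5|7)=-1; (−1)^{4·2·3}·(+1)^2·(-1)^4 = +1.
v=∞: -2607477 < 0 and -25789 < 0  ⇒  (a,b)_∞ = -1.
v=29: a=29^1·(≡20), b=29^0·(≡19) mod 29; (20|29)=+1, (19|29)=-1; (−1)^{1·0·14}·(+1)^0·(-1)^1 = -1.
(-2607477, -25789 / ℚ) ramifies at {2, 3, 17, 29, 37, ∞}: a division algebra.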